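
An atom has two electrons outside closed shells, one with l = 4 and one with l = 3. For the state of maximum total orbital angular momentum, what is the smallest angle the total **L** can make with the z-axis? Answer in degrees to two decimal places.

θ_min ≈ 20.70°

Angular momentum addition gives L = |l₁ − l₂|, …, l₁ + l₂.
L ∈ {1, 2, 3, 4, 5, 6, 7}.
The maximum is L = 7, with |L_tot| = ℏ√(7·8) = 2√14 ℏ.
The minimum angle with z is arccos(7/√56) ≈ 20.70°.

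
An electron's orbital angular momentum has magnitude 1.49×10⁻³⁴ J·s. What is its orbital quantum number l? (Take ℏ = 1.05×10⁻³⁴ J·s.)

|L|/ℏ = (1.49×10⁻³⁴)/(1.05×10⁻³⁴) ≈ 1.419.
(|L|/ℏ)² = l(l+1) ≈ 2.01 ⇒ l = 1.

l = 1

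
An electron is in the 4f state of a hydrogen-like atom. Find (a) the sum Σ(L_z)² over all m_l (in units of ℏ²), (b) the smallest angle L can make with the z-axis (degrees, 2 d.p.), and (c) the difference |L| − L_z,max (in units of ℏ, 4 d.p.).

The 4f subshell has l = 3.
Σ m_l² = 28, so Σ(L_z)² = 28 ℏ².
cos θ_min = 3/√12, so θ_min ≈ 30.00°.
|L| − L_z,max = (2√3 − 3)ℏ ≈ 0.4641ℏ.

Σ(L_z)² = 28 ℏ²; θ_min ≈ 30.00°; |L|−L_z,max ≈ 0.4641ℏ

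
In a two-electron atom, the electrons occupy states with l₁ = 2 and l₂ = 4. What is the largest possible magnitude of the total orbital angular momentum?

The total orbital quantum number L ranges from |l₁ − l₂| to l₁ + l₂ in integer steps.
So L can be 2, 3, 4, 5, 6.
The largest magnitude corresponds to L = 6: |L_tot| = ℏ√(6·7) = √42 ℏ.

|L_tot|_max = √42 ℏ ≈ 6.481ℏ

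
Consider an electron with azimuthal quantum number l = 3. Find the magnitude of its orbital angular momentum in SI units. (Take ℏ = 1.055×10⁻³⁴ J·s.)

|L| = 3.655×10⁻³⁴ J·s

|L| = ℏ√(l(l+1)) = ℏ√(3·4) = 2√3 ℏ
Numerically, |L| = 3.464 × (1.055×10⁻³⁴ J·s) = 3.655×10⁻³⁴ J·s.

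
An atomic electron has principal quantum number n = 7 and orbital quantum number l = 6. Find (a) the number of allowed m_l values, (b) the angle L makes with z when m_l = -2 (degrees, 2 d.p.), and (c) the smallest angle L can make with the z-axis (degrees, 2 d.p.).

13 values; θ(m_l=-2) ≈ 107.98°; θ_min ≈ 22.21°

There are 2l+1 = 13 values of m_l.
For m_l = -2: cos θ = -2/√42, θ ≈ 107.98°.
cos θ_min = 6/√42, so θ_min ≈ 22.21°.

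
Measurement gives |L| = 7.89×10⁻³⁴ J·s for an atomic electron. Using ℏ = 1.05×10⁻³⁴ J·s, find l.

l = 7

In units of ℏ, |L| ≈ 7.514.
l(l+1) ≈ 7.514² ≈ 56.46, so l = 7.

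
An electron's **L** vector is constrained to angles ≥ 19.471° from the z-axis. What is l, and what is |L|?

l = 8, |L| = 6√2 ℏ ≈ 8.485ℏ

At minimum angle, m_l = l, so cos θ = l/√(l(l+1)); cos²θ = l/(l+1) = 0.8889.
l = cos²θ/sin²θ ≈ 8.
Then |L| = ℏ√(8·9) = 6√2 ℏ.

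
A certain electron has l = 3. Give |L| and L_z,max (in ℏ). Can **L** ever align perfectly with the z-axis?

No: L_z,max = 3ℏ < |L| = 2√3 ℏ ≈ 3.464ℏ

|L| = 2√3 ℏ ≈ 3.4641ℏ, while L_z,max = lℏ = 3ℏ.
Since |L| > L_z,max, the vector can never point exactly along z; the closest it comes is θ_min = arccos(3/√12) ≈ 30.0°.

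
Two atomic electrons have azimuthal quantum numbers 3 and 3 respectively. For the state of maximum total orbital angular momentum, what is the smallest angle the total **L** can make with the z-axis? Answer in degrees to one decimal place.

θ_min ≈ 22.2°

L runs from |3 − 3| = 0 to 3 + 3 = 6.
Allowed values: L = 0, 1, 2, 3, 4, 5, 6.
The maximum is L = 6, with |L_tot| = ℏ√(6·7) = √42 ℏ.
The minimum angle with z is arccos(6/√42) ≈ 22.2°.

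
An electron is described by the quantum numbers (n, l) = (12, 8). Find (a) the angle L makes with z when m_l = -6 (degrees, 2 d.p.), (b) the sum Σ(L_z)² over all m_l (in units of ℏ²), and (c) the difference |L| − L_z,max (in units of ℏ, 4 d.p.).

θ(m_l=-6) ≈ 135.00°; Σ(L_z)² = 408 ℏ²; |L|−L_z,max ≈ 0.4853ℏ

For m_l = -6: cos θ = -6/√72, θ ≈ 135.00°.
Σ m_l² = 408, so Σ(L_z)² = 408 ℏ².
|L| − L_z,max = (6√2 − 8)ℏ ≈ 0.4853ℏ.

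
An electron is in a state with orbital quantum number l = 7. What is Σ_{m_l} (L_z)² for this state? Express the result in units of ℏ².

Σ(L_z)² = 280 ℏ²

m_l ∈ {-7, -6, -5, -4, -3, -2, -1, 0, 1, 2, 3, 4, 5, 6, 7}.
Summing m² from −7 to 7: Σ m_l² = 280.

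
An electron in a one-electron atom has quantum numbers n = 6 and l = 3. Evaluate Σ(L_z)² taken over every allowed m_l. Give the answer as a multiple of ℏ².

Σ(L_z)² = 28 ℏ²

The allowed m_l values are -3, -2, -1, 0, 1, 2, 3.
Σ m_l² = l(l+1)(2l+1)/3 = 3·4·7/3 = 28.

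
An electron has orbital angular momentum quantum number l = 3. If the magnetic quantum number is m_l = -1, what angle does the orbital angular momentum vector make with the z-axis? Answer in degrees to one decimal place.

|L|² = l(l+1)ℏ² = 12ℏ², so |L| = 2√3 ℏ.
L_z = m_l ℏ = −1ℏ.
cos θ = L_z/|L| = -1/√12, so θ ≈ 106.8°.

θ ≈ 106.8°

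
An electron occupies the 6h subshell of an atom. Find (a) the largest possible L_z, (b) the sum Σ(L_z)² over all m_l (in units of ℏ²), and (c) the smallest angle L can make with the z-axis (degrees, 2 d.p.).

The 6h subshell has l = 5.
L_z,max = lℏ = 5ℏ.
Σ m_l² = 110, so Σ(L_z)² = 110 ℏ².
cos θ_min = 5/√30, so θ_min ≈ 24.09°.

L_z,max = 5ℏ; Σ(L_z)² = 110 ℏ²; θ_min ≈ 24.09°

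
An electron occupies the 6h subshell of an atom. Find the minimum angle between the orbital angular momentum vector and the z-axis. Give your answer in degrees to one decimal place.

θ_min ≈ 24.1°

6h means n = 6, l = 5.
|L|² = l(l+1)ℏ² = 30ℏ², so |L| = √30 ℏ.
The smallest angle corresponds to the largest L_z, i.e. m_l = l = 5, giving L_z = 5ℏ.
cos θ_min = 5/√30, so θ_min ≈ 24.1°.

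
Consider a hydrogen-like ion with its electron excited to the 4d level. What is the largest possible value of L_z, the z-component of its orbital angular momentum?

The 4d level has l = 2.
L_z = m_l ℏ with m_l ∈ {−2, …, 2}; the maximum is m_l = 2.

L_z,max = 2ℏ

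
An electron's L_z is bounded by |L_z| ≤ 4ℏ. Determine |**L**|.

Since max m_l = l, l = 4.
|L| = ℏ√(l(l+1)) = 2√5 ℏ.

|L| = 2√5 ℏ ≈ 4.472ℏ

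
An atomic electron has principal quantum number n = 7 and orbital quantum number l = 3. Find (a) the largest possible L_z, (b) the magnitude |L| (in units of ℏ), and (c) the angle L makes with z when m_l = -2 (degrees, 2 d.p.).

L_z,max = 3ℏ; |L| = 2√3 ℏ ≈ 3.464ℏ; θ(m_l=-2) ≈ 125.26°

L_z,max = lℏ = 3ℏ.
|L| = ℏ√(3·4) = 2√3 ℏ ≈ 3.464ℏ.
For m_l = -2: cos θ = -2/√12, θ ≈ 125.26°.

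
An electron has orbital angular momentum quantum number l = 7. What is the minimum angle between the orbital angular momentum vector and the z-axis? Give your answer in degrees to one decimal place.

θ_min ≈ 20.7°

|L| = ℏ√(l(l+1)) = 2√14 ℏ.
The smallest angle corresponds to the largest L_z, i.e. m_l = l = 7, giving L_z = 7ℏ.
cos θ_min = 7/√56, so θ_min ≈ 20.7°.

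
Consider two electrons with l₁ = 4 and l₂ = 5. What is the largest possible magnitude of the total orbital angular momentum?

Angular momentum addition gives L = |l₁ − l₂|, …, l₁ + l₂.
L ∈ {1, 2, 3, 4, 5, 6, 7, 8, 9}.
The largest magnitude corresponds to L = 9: |L_tot| = ℏ√(9·10) = 3√10 ℏ.

|L_tot|_max = 3√10 ℏ ≈ 9.487ℏ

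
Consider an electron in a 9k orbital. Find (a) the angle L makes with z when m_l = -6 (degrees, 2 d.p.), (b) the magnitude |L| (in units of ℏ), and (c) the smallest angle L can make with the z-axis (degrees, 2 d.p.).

θ(m_l=-6) ≈ 143.30°; |L| = 2√14 ℏ ≈ 7.483ℏ; θ_min ≈ 20.70°

For 9k, l = 7.
For m_l = -6: cos θ = -6/√56, θ ≈ 143.30°.
|L| = ℏ√(7·8) = 2√14 ℏ ≈ 7.483ℏ.
cos θ_min = 7/√56, so θ_min ≈ 20.70°.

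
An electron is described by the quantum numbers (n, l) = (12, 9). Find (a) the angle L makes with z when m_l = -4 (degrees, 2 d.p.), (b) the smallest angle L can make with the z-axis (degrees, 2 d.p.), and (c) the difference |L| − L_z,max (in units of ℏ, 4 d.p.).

θ(m_l=-4) ≈ 114.94°; θ_min ≈ 18.43°; |L|−L_z,max ≈ 0.4868ℏ

For m_l = -4: cos θ = -4/√90, θ ≈ 114.94°.
cos θ_min = 9/√90, so θ_min ≈ 18.43°.
|L| − L_z,max = (3√10 − 9)ℏ ≈ 0.4868ℏ.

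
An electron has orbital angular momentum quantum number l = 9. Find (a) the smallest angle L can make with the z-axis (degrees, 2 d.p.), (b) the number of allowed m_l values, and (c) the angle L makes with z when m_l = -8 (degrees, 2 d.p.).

cos θ_min = 9/√90, so θ_min ≈ 18.43°.
There are 2l+1 = 19 values of m_l.
For m_l = -8: cos θ = -8/√90, θ ≈ 147.49°.

θ_min ≈ 18.43°; 19 values; θ(m_l=-8) ≈ 147.49°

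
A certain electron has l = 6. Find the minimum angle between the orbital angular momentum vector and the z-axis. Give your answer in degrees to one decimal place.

|L| = √(l(l+1)) ℏ = √42 ℏ.
The smallest angle corresponds to the largest L_z, i.e. m_l = l = 6, giving L_z = 6ℏ.
cos θ_min = 6/√42, so θ_min ≈ 22.2°.

θ_min ≈ 22.2°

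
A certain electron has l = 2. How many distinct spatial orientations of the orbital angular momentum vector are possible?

The number of m_l values is 2l + 1 = 2·2 + 1 = 5.

5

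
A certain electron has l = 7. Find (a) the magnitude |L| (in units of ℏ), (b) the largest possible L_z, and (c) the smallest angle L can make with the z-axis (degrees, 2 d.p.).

|L| = ℏ√(7·8) = 2√14 ℏ ≈ 7.483ℏ.
L_z,max = lℏ = 7ℏ.
cos θ_min = 7/√56, so θ_min ≈ 20.70°.

|L| = 2√14 ℏ ≈ 7.483ℏ; L_z,max = 7ℏ; θ_min ≈ 20.70°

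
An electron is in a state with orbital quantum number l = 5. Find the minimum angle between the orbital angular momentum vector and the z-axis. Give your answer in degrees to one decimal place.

|L|² = l(l+1)ℏ² = 30ℏ², so |L| = √30 ℏ.
The smallest angle corresponds to the largest L_z, i.e. m_l = l = 5, giving L_z = 5ℏ.
cos θ_min = 5/√30, so θ_min ≈ 24.1°.

θ_min ≈ 24.1°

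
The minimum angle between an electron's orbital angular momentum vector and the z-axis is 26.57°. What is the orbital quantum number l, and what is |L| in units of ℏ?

cos θ_min = l/√(l(l+1)) = √(l/(l+1)), so l/(l+1) = cos²(26.57°) = 0.7999.
l = cos²θ/sin²θ ≈ 4.
Then |L| = ℏ√(4·5) = 2√5 ℏ.

l = 4, |L| = 2√5 ℏ ≈ 4.472ℏ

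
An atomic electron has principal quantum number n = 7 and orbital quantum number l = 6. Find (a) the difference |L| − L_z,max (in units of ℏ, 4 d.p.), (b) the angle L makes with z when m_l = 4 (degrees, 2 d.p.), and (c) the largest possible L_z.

|L|−L_z,max ≈ 0.4807ℏ; θ(m_l=4) ≈ 51.89°; L_z,max = 6ℏ

|L| − L_z,max = (√42 − 6)ℏ ≈ 0.4807ℏ.
For m_l = 4: cos θ = 4/√42, θ ≈ 51.89°.
L_z,max = lℏ = 6ℏ.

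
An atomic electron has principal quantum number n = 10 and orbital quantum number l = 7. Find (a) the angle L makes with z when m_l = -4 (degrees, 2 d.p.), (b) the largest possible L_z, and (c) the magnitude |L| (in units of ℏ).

θ(m_l=-4) ≈ 122.31°; L_z,max = 7ℏ; |L| = 2√14 ℏ ≈ 7.483ℏ

For m_l = -4: cos θ = -4/√56, θ ≈ 122.31°.
L_z,max = lℏ = 7ℏ.
|L| = ℏ√(7·8) = 2√14 ℏ ≈ 7.483ℏ.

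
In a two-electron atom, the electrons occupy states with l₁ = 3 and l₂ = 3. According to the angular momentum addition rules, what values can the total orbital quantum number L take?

L runs from |3 − 3| = 0 to 3 + 3 = 6.
So L can be 0, 1, 2, 3, 4, 5, 6.

L = 0, 1, 2, 3, 4, 5, 6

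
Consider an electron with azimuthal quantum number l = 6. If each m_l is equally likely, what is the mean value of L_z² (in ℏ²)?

⟨L_z²⟩ = 14 ℏ²

m_l runs from −6 to 6, i.e. {-6, -5, -4, -3, -2, -1, 0, 1, 2, 3, 4, 5, 6}.
⟨L_z²⟩ = ℏ²·(Σ m_l²)/(2l+1) = ℏ²·182/13 = 14ℏ².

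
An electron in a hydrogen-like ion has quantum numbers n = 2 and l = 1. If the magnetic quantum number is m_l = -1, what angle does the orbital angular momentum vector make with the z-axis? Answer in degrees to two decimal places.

θ ≈ 135.00°

|L| = ℏ√(l(l+1)) = √2 ℏ.
L_z = m_l ℏ = −1ℏ.
cos θ = L_z/|L| = -1/√2, so θ ≈ 135.00°.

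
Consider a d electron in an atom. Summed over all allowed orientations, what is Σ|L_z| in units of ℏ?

Σ|L_z| = 6 ℏ

A d state has l = 2.
m_l runs from −2 to 2, i.e. {-2, -1, 0, 1, 2}.
Σ|m_l| = 2·2(2+1)/2 = 6.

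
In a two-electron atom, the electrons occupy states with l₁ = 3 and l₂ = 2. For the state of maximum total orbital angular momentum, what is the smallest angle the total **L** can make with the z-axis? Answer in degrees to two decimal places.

θ_min ≈ 24.09°

By the triangle rule, |l₁ − l₂| ≤ L ≤ l₁ + l₂.
Allowed values: L = 1, 2, 3, 4, 5.
The maximum is L = 5, with |L_tot| = ℏ√(5·6) = √30 ℏ.
The minimum angle with z is arccos(5/√30) ≈ 24.09°.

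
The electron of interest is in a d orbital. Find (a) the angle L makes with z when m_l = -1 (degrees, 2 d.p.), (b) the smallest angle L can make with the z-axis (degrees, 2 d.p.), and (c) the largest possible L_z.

θ(m_l=-1) ≈ 114.09°; θ_min ≈ 35.26°; L_z,max = 2ℏ

The letter d corresponds to l = 2.
For m_l = -1: cos θ = -1/√6, θ ≈ 114.09°.
cos θ_min = 2/√6, so θ_min ≈ 35.26°.
L_z,max = lℏ = 2ℏ.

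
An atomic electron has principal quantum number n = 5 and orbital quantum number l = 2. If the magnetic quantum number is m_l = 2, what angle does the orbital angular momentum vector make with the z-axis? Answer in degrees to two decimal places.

θ ≈ 35.26°

|L|² = l(l+1)ℏ² = 6ℏ², so |L| = √6 ℏ.
L_z = m_l ℏ = 2ℏ.
cos θ = L_z/|L| = 2/√6, so θ ≈ 35.26°.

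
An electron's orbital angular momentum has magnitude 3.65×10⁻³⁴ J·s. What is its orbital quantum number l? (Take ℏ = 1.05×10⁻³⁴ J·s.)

Dividing by ℏ: |L|/ℏ ≈ 3.476.
l(l+1) ≈ 3.476² ≈ 12.08, so l = 3.

l = 3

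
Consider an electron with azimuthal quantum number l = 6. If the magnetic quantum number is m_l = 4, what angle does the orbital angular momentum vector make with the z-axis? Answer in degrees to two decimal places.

|L| = ℏ√(l(l+1)) = √42 ℏ.
L_z = m_l ℏ = 4ℏ.
cos θ = L_z/|L| = 4/√42, so θ ≈ 51.89°.

θ ≈ 51.89°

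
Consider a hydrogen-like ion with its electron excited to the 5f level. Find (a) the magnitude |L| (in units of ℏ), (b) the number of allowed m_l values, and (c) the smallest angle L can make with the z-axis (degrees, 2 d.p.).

|L| = 2√3 ℏ ≈ 3.464ℏ; 7 values; θ_min ≈ 30.00°

The 5f level has l = 3.
|L| = ℏ√(3·4) = 2√3 ℏ ≈ 3.464ℏ.
There are 2l+1 = 7 values of m_l.
cos θ_min = 3/√12, so θ_min ≈ 30.00°.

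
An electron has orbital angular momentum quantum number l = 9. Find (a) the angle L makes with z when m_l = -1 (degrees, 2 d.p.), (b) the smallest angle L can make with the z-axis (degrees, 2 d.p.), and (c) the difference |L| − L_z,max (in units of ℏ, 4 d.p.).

For m_l = -1: cos θ = -1/√90, θ ≈ 96.05°.
cos θ_min = 9/√90, so θ_min ≈ 18.43°.
|L| − L_z,max = (3√10 − 9)ℏ ≈ 0.4868ℏ.

θ(m_l=-1) ≈ 96.05°; θ_min ≈ 18.43°; |L|−L_z,max ≈ 0.4868ℏ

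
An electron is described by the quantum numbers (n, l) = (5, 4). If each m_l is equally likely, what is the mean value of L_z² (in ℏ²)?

⟨L_z²⟩ = 6.667 ℏ²

m_l ∈ {-4, -3, -2, -1, 0, 1, 2, 3, 4}.
Average of L_z² over 9 states: 60/9 ℏ² = 6.667 ℏ².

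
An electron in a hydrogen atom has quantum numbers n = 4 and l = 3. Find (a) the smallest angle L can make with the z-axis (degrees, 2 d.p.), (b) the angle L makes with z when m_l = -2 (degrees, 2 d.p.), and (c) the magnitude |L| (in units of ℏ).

θ_min ≈ 30.00°; θ(m_l=-2) ≈ 125.26°; |L| = 2√3 ℏ ≈ 3.464ℏ

cos θ_min = 3/√12, so θ_min ≈ 30.00°.
For m_l = -2: cos θ = -2/√12, θ ≈ 125.26°.
|L| = ℏ√(3·4) = 2√3 ℏ ≈ 3.464ℏ.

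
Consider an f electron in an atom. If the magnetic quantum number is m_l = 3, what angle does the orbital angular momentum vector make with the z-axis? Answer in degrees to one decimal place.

θ ≈ 30.0°

For an f orbital, l = 3.
|L|² = l(l+1)ℏ² = 12ℏ², so |L| = 2√3 ℏ.
L_z = m_l ℏ = 3ℏ.
cos θ = L_z/|L| = 3/√12, so θ ≈ 30.0°.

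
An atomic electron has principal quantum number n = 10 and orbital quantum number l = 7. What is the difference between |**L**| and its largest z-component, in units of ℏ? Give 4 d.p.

|L| − L_z,max ≈ 0.4833ℏ

|L| = 2√14 ℏ ≈ 7.4833ℏ, while L_z,max = lℏ = 7ℏ.
The difference is (2√14 − 7)ℏ ≈ 0.4833ℏ.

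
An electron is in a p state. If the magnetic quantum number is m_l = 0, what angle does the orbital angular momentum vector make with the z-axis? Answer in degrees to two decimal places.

A p state has l = 1.
|L|² = l(l+1)ℏ² = 2ℏ², so |L| = √2 ℏ.
L_z = m_l ℏ = 0ℏ.
cos θ = L_z/|L| = 0/√2, so θ ≈ 90.00°.

θ ≈ 90.00°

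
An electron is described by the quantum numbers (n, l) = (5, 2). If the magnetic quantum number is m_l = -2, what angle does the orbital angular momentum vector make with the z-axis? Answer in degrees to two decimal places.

θ ≈ 144.74°

|L| = ℏ√(l(l+1)) = √6 ℏ.
L_z = m_l ℏ = −2ℏ.
cos θ = L_z/|L| = -2/√6, so θ ≈ 144.74°.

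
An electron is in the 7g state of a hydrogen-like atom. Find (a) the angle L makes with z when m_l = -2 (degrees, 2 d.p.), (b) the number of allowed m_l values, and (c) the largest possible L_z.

The 7g subshell has l = 4.
For m_l = -2: cos θ = -2/√20, θ ≈ 116.57°.
There are 2l+1 = 9 values of m_l.
L_z,max = lℏ = 4ℏ.

θ(m_l=-2) ≈ 116.57°; 9 values; L_z,max = 4ℏ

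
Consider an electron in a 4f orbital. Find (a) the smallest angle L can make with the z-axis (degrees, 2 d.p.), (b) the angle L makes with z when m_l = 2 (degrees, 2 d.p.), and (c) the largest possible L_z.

θ_min ≈ 30.00°; θ(m_l=2) ≈ 54.74°; L_z,max = 3ℏ

4f means n = 4, l = 3.
cos θ_min = 3/√12, so θ_min ≈ 30.00°.
For m_l = 2: cos θ = 2/√12, θ ≈ 54.74°.
L_z,max = lℏ = 3ℏ.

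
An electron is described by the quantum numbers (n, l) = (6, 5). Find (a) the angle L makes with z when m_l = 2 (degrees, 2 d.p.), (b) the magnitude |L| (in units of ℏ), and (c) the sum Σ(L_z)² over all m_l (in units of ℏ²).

θ(m_l=2) ≈ 68.58°; |L| = √30 ℏ ≈ 5.477ℏ; Σ(L_z)² = 110 ℏ²

For m_l = 2: cos θ = 2/√30, θ ≈ 68.58°.
|L| = ℏ√(5·6) = √30 ℏ ≈ 5.477ℏ.
Σ m_l² = 110, so Σ(L_z)² = 110 ℏ².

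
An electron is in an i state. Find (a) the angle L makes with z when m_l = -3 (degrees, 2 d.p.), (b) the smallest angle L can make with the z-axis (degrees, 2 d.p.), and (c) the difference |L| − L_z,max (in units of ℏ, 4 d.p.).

For an i orbital, l = 6.
For m_l = -3: cos θ = -3/√42, θ ≈ 117.58°.
cos θ_min = 6/√42, so θ_min ≈ 22.21°.
|L| − L_z,max = (√42 − 6)ℏ ≈ 0.4807ℏ.

θ(m_l=-3) ≈ 117.58°; θ_min ≈ 22.21°; |L|−L_z,max ≈ 0.4807ℏ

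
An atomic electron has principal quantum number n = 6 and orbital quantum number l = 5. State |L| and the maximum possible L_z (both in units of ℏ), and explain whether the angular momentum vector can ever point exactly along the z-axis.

No: L_z,max = 5ℏ < |L| = √30 ℏ ≈ 5.477ℏ

|L| = √30 ℏ ≈ 5.4772ℏ, while L_z,max = lℏ = 5ℏ.
Since |L| > L_z,max, the vector can never point exactly along z; the closest it comes is θ_min = arccos(5/√30) ≈ 24.1°.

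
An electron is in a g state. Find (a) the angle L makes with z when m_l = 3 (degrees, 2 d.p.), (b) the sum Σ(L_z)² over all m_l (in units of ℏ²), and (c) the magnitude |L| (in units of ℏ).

The letter g corresponds to l = 4.
For m_l = 3: cos θ = 3/√20, θ ≈ 47.87°.
Σ m_l² = 60, so Σ(L_z)² = 60 ℏ².
|L| = ℏ√(4·5) = 2√5 ℏ ≈ 4.472ℏ.

θ(m_l=3) ≈ 47.87°; Σ(L_z)² = 60 ℏ²; |L| = 2√5 ℏ ≈ 4.472ℏ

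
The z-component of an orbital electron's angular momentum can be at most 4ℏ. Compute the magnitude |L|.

Since max m_l = l, l = 4.
|L| = √(l(l+1)) ℏ = 2√5 ℏ.

|L| = 2√5 ℏ ≈ 4.472ℏ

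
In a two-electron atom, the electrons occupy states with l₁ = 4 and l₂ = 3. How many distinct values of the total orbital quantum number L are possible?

7

Angular momentum addition gives L = |l₁ − l₂|, …, l₁ + l₂.
So L can be 1, 2, 3, 4, 5, 6, 7.
That is 7 values.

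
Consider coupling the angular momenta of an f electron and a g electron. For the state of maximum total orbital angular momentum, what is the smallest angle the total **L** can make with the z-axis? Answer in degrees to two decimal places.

Angular momentum addition gives L = |l₁ − l₂|, …, l₁ + l₂.
L ∈ {1, 2, 3, 4, 5, 6, 7}.
The maximum is L = 7, with |L_tot| = ℏ√(7·8) = 2√14 ℏ.
The minimum angle with z is arccos(7/√56) ≈ 20.70°.

θ_min ≈ 20.70°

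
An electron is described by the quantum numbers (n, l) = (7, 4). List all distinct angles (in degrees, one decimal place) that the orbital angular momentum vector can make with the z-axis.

θ ∈ {26.6°, 47.9°, 63.4°, 77.1°, 90.0°, 102.9°, 116.6°, 132.1°, 153.4°}

|L| = ℏ√(l(l+1)) = 2√5 ℏ.
cos θ = m_l/√20 for each m_l ∈ {-4, -3, -2, -1, 0, 1, 2, 3, 4}.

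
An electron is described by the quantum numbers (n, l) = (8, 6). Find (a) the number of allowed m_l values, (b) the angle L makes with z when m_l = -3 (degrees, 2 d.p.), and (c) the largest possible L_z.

13 values; θ(m_l=-3) ≈ 117.58°; L_z,max = 6ℏ

There are 2l+1 = 13 values of m_l.
For m_l = -3: cos θ = -3/√42, θ ≈ 117.58°.
L_z,max = lℏ = 6ℏ.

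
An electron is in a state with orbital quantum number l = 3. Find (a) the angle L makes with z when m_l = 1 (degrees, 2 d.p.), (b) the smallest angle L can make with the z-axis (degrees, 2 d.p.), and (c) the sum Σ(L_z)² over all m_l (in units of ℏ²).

For m_l = 1: cos θ = 1/√12, θ ≈ 73.22°.
cos θ_min = 3/√12, so θ_min ≈ 30.00°.
Σ m_l² = 28, so Σ(L_z)² = 28 ℏ².

θ(m_l=1) ≈ 73.22°; θ_min ≈ 30.00°; Σ(L_z)² = 28 ℏ²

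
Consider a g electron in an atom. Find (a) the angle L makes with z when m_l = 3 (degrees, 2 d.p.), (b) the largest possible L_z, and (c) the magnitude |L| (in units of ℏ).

θ(m_l=3) ≈ 47.87°; L_z,max = 4ℏ; |L| = 2√5 ℏ ≈ 4.472ℏ

G corresponds to l = 4.
For m_l = 3: cos θ = 3/√20, θ ≈ 47.87°.
L_z,max = lℏ = 4ℏ.
|L| = ℏ√(4·5) = 2√5 ℏ ≈ 4.472ℏ.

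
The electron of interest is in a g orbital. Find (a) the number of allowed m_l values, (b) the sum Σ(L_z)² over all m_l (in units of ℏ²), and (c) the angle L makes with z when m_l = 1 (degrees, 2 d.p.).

For a g orbital, l = 4.
There are 2l+1 = 9 values of m_l.
Σ m_l² = 60, so Σ(L_z)² = 60 ℏ².
For m_l = 1: cos θ = 1/√20, θ ≈ 77.08°.

9 values; Σ(L_z)² = 60 ℏ²; θ(m_l=1) ≈ 77.08°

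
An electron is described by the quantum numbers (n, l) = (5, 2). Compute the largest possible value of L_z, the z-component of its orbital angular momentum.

L_z,max = 2ℏ

L_z = m_l ℏ with m_l ∈ {−2, …, 2}; the maximum is m_l = 2.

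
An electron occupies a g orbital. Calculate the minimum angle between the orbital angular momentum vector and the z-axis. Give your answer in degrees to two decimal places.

G corresponds to l = 4.
|L|² = l(l+1)ℏ² = 20ℏ², so |L| = 2√5 ℏ.
The smallest angle corresponds to the largest L_z, i.e. m_l = l = 4, giving L_z = 4ℏ.
cos θ_min = 4/√20, so θ_min ≈ 26.57°.

θ_min ≈ 26.57°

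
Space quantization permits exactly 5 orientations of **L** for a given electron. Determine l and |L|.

2l + 1 = 5 ⇒ l = 2.
Then |L| = √(l(l+1)) ℏ = √6 ℏ.

l = 2, |L| = √6 ℏ ≈ 2.449ℏ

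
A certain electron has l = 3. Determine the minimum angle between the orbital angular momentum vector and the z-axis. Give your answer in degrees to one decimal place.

|L| = √(l(l+1)) ℏ = 2√3 ℏ.
The smallest angle corresponds to the largest L_z, i.e. m_l = l = 3, giving L_z = 3ℏ.
cos θ_min = 3/√12, so θ_min ≈ 30.0°.

θ_min ≈ 30.0°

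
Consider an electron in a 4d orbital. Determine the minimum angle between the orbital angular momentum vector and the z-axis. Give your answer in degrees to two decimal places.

The 4d subshell has l = 2.
|L| = √(l(l+1)) ℏ = √6 ℏ.
The smallest angle corresponds to the largest L_z, i.e. m_l = l = 2, giving L_z = 2ℏ.
cos θ_min = 2/√6, so θ_min ≈ 35.26°.

θ_min ≈ 35.26°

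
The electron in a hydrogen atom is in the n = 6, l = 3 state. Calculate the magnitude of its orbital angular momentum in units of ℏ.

|L| = 2√3 ℏ ≈ 3.464ℏ

|L| = ℏ√(l(l+1)) = ℏ√(3·4) = 2√3 ℏ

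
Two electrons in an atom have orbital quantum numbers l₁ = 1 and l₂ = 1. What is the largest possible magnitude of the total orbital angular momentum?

|L_tot|_max = √6 ℏ ≈ 2.449ℏ

Angular momentum addition gives L = |l₁ − l₂|, …, l₁ + l₂.
Allowed values: L = 0, 1, 2.
The largest magnitude corresponds to L = 2: |L_tot| = ℏ√(2·3) = √6 ℏ.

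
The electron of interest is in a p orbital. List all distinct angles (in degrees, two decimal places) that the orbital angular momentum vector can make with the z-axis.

For a p orbital, l = 1.
|L| = √(l(l+1)) ℏ = √2 ℏ.
cos θ = m_l/√2 for each m_l ∈ {-1, 0, 1}.

θ ∈ {45.00°, 90.00°, 135.00°}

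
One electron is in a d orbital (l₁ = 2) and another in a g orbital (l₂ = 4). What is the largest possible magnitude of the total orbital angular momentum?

By the triangle rule, |l₁ − l₂| ≤ L ≤ l₁ + l₂.
L ∈ {2, 3, 4, 5, 6}.
The largest magnitude corresponds to L = 6: |L_tot| = ℏ√(6·7) = √42 ℏ.

|L_tot|_max = √42 ℏ ≈ 6.481ℏ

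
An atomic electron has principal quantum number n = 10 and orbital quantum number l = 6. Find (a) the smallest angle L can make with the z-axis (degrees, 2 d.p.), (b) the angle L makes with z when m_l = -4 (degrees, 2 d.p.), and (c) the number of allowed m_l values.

cos θ_min = 6/√42, so θ_min ≈ 22.21°.
For m_l = -4: cos θ = -4/√42, θ ≈ 128.11°.
There are 2l+1 = 13 values of m_l.

θ_min ≈ 22.21°; θ(m_l=-4) ≈ 128.11°; 13 values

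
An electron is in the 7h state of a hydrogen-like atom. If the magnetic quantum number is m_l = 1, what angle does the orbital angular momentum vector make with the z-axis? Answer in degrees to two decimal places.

θ ≈ 79.48°

For 7h, l = 5.
|L|² = l(l+1)ℏ² = 30ℏ², so |L| = √30 ℏ.
L_z = m_l ℏ = 1ℏ.
cos θ = L_z/|L| = 1/√30, so θ ≈ 79.48°.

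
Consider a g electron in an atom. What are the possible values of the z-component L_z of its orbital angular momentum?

G corresponds to l = 4.
L_z = m_l ℏ with m_l ranging from −l to +l in integer steps.
For l = 4: m_l ∈ {-4, -3, -2, -1, 0, 1, 2, 3, 4}.

L_z ∈ {−4ℏ, −3ℏ, −2ℏ, −ℏ, 0, ℏ, 2ℏ, 3ℏ, 4ℏ}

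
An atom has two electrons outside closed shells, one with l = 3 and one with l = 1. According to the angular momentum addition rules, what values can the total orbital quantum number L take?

By the triangle rule, |l₁ − l₂| ≤ L ≤ l₁ + l₂.
L ∈ {2, 3, 4}.

L = 2, 3, 4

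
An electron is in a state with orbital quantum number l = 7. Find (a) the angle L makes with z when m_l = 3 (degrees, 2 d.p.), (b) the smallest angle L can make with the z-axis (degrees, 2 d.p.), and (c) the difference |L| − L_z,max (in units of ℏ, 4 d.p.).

θ(m_l=3) ≈ 66.37°; θ_min ≈ 20.70°; |L|−L_z,max ≈ 0.4833ℏ

For m_l = 3: cos θ = 3/√56, θ ≈ 66.37°.
cos θ_min = 7/√56, so θ_min ≈ 20.70°.
|L| − L_z,max = (2√14 − 7)ℏ ≈ 0.4833ℏ.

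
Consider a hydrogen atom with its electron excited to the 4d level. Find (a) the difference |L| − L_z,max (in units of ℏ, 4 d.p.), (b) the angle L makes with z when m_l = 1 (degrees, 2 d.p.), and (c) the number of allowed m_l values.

The 4d level has l = 2.
|L| − L_z,max = (√6 − 2)ℏ ≈ 0.4495ℏ.
For m_l = 1: cos θ = 1/√6, θ ≈ 65.91°.
There are 2l+1 = 5 values of m_l.

|L|−L_z,max ≈ 0.4495ℏ; θ(m_l=1) ≈ 65.91°; 5 values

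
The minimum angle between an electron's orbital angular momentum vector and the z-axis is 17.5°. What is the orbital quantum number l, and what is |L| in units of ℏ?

l = 10, |L| = √110 ℏ ≈ 10.488ℏ

cos²θ_min = l/(l+1) = 0.9096.
l = cos²θ/sin²θ ≈ 10.
Then |L| = ℏ√(10·11) = √110 ℏ.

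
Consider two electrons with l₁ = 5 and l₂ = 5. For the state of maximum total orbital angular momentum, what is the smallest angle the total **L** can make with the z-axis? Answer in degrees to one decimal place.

L runs from |5 − 5| = 0 to 5 + 5 = 10.
Allowed values: L = 0, 1, 2, 3, 4, 5, 6, 7, 8, 9, 10.
The maximum is L = 10, with |L_tot| = ℏ√(10·11) = √110 ℏ.
The minimum angle with z is arccos(10/√110) ≈ 17.5°.

θ_min ≈ 17.5°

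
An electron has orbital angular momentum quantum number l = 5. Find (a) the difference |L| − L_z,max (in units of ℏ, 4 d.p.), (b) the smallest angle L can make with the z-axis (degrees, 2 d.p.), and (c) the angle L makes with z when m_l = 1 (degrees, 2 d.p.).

|L|−L_z,max ≈ 0.4772ℏ; θ_min ≈ 24.09°; θ(m_l=1) ≈ 79.48°

|L| − L_z,max = (√30 − 5)ℏ ≈ 0.4772ℏ.
cos θ_min = 5/√30, so θ_min ≈ 24.09°.
For m_l = 1: cos θ = 1/√30, θ ≈ 79.48°.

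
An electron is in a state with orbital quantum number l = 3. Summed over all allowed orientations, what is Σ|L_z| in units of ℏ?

m_l ∈ {-3, -2, -1, 0, 1, 2, 3}.
Σ|m_l| = l(l+1) = 12.

Σ|L_z| = 12 ℏ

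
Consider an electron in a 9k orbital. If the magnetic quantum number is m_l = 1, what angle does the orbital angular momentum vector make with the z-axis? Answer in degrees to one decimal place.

θ ≈ 82.3°

For 9k, l = 7.
|L| = ℏ√(l(l+1)) = 2√14 ℏ.
L_z = m_l ℏ = 1ℏ.
cos θ = L_z/|L| = 1/√56, so θ ≈ 82.3°.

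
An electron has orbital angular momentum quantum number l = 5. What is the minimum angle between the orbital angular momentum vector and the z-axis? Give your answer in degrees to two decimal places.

θ_min ≈ 24.09°

|L| = √(l(l+1)) ℏ = √30 ℏ.
The smallest angle corresponds to the largest L_z, i.e. m_l = l = 5, giving L_z = 5ℏ.
cos θ_min = 5/√30, so θ_min ≈ 24.09°.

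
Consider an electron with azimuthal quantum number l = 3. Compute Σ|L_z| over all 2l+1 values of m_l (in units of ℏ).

m_l ∈ {-3, -2, -1, 0, 1, 2, 3}.
Σ|m_l| = 2(1+2+…+3) = 12.

Σ|L_z| = 12 ℏ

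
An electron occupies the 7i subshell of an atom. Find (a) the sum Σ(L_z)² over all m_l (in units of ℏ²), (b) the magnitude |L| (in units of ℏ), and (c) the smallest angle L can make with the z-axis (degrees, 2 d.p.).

For 7i, l = 6.
Σ m_l² = 182, so Σ(L_z)² = 182 ℏ².
|L| = ℏ√(6·7) = √42 ℏ ≈ 6.481ℏ.
cos θ_min = 6/√42, so θ_min ≈ 22.21°.

Σ(L_z)² = 182 ℏ²; |L| = √42 ℏ ≈ 6.481ℏ; θ_min ≈ 22.21°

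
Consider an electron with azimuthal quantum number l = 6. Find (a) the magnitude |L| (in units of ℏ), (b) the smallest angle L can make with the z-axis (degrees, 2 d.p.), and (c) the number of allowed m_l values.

|L| = √42 ℏ ≈ 6.481ℏ; θ_min ≈ 22.21°; 13 values

|L| = ℏ√(6·7) = √42 ℏ ≈ 6.481ℏ.
cos θ_min = 6/√42, so θ_min ≈ 22.21°.
There are 2l+1 = 13 values of m_l.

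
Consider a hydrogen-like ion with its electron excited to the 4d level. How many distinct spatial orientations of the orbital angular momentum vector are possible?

5

The 4d level has l = 2.
The number of m_l values is 2l + 1 = 2·2 + 1 = 5.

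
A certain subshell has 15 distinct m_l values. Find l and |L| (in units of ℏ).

l = 7, |L| = 2√14 ℏ ≈ 7.483ℏ

Since there are 2l+1 = 15 values of m_l, l = 7.
|L| = ℏ√(l(l+1)) = ℏ√(7·8) = 2√14 ℏ.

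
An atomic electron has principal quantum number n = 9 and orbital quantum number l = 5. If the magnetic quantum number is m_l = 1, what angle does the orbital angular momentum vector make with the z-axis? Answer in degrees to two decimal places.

θ ≈ 79.48°

|L| = √(l(l+1)) ℏ = √30 ℏ.
L_z = m_l ℏ = 1ℏ.
cos θ = L_z/|L| = 1/√30, so θ ≈ 79.48°.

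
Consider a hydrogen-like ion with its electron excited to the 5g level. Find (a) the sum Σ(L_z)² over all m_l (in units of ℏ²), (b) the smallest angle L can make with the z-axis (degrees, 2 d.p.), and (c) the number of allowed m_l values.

The 5g level has l = 4.
Σ m_l² = 60, so Σ(L_z)² = 60 ℏ².
cos θ_min = 4/√20, so θ_min ≈ 26.57°.
There are 2l+1 = 9 values of m_l.

Σ(L_z)² = 60 ℏ²; θ_min ≈ 26.57°; 9 values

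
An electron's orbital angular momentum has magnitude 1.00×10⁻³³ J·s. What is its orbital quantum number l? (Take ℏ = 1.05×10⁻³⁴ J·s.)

l = 9

|L|/ℏ = (1.00×10⁻³³)/(1.05×10⁻³⁴) ≈ 9.524.
(|L|/ℏ)² = l(l+1) ≈ 90.70 ⇒ l = 9.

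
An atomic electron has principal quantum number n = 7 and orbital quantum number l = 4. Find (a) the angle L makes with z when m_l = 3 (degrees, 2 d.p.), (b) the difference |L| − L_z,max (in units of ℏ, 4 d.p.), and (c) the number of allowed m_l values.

For m_l = 3: cos θ = 3/√20, θ ≈ 47.87°.
|L| − L_z,max = (2√5 − 4)ℏ ≈ 0.4721ℏ.
There are 2l+1 = 9 values of m_l.

θ(m_l=3) ≈ 47.87°; |L|−L_z,max ≈ 0.4721ℏ; 9 values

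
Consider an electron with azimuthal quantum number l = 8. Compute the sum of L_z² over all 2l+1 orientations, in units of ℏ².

Σ(L_z)² = 408 ℏ²

m_l ∈ {-8, -7, -6, -5, -4, -3, -2, -1, 0, 1, 2, 3, 4, 5, 6, 7, 8}.
Σ m_l² = l(l+1)(2l+1)/3 = 8·9·17/3 = 408.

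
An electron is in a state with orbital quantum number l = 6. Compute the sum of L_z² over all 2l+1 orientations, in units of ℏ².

m_l ∈ {-6, -5, -4, -3, -2, -1, 0, 1, 2, 3, 4, 5, 6}.
Σ m_l² = l(l+1)(2l+1)/3 = 6·7·13/3 = 182.

Σ(L_z)² = 182 ℏ²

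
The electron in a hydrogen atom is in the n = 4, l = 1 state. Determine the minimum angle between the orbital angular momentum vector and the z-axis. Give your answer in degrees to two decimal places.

|L| = ℏ√(l(l+1)) = √2 ℏ.
The smallest angle corresponds to the largest L_z, i.e. m_l = l = 1, giving L_z = 1ℏ.
cos θ_min = 1/√2, so θ_min ≈ 45.00°.

θ_min ≈ 45.00°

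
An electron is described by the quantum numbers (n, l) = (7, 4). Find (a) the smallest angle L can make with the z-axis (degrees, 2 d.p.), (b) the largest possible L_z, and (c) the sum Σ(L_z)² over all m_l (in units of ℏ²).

θ_min ≈ 26.57°; L_z,max = 4ℏ; Σ(L_z)² = 60 ℏ²

cos θ_min = 4/√20, so θ_min ≈ 26.57°.
L_z,max = lℏ = 4ℏ.
Σ m_l² = 60, so Σ(L_z)² = 60 ℏ².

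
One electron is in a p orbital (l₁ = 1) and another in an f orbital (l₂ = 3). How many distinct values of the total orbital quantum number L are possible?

3

L runs from |1 − 3| = 2 to 1 + 3 = 4.
L ∈ {2, 3, 4}.
That is 3 values.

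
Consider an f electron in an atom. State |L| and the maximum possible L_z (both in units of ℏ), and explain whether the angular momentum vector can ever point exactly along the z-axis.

No: L_z,max = 3ℏ < |L| = 2√3 ℏ ≈ 3.464ℏ

An f state has l = 3.
|L| = 2√3 ℏ ≈ 3.4641ℏ, while L_z,max = lℏ = 3ℏ.
Since |L| > L_z,max, the vector can never point exactly along z; the closest it comes is θ_min = arccos(3/√12) ≈ 30.0°.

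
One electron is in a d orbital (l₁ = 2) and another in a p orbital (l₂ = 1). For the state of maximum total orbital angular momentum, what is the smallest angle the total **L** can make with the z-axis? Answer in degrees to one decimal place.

θ_min ≈ 30.0°

L runs from |2 − 1| = 1 to 2 + 1 = 3.
So L can be 1, 2, 3.
The maximum is L = 3, with |L_tot| = ℏ√(3·4) = 2√3 ℏ.
The minimum angle with z is arccos(3/√12) ≈ 30.0°.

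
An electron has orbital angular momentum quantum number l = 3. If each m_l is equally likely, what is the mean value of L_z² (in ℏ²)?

The allowed m_l values are -3, -2, -1, 0, 1, 2, 3.
⟨L_z²⟩ = ℏ²·l(l+1)/3 = 4ℏ².

⟨L_z²⟩ = 4 ℏ²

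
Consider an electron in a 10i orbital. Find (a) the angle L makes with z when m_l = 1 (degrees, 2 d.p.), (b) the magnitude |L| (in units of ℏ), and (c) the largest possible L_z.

The 10i subshell has l = 6.
For m_l = 1: cos θ = 1/√42, θ ≈ 81.12°.
|L| = ℏ√(6·7) = √42 ℏ ≈ 6.481ℏ.
L_z,max = lℏ = 6ℏ.

θ(m_l=1) ≈ 81.12°; |L| = √42 ℏ ≈ 6.481ℏ; L_z,max = 6ℏ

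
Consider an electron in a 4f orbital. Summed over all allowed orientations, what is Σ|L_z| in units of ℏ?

Σ|L_z| = 12 ℏ

For 4f, l = 3.
m_l runs from −3 to 3, i.e. {-3, -2, -1, 0, 1, 2, 3}.
Σ|m_l| = l(l+1) = 12.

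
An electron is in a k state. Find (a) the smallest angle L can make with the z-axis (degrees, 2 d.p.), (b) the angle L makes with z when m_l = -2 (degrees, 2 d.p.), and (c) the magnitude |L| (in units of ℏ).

A k state has l = 7.
cos θ_min = 7/√56, so θ_min ≈ 20.70°.
For m_l = -2: cos θ = -2/√56, θ ≈ 105.50°.
|L| = ℏ√(7·8) = 2√14 ℏ ≈ 7.483ℏ.

θ_min ≈ 20.70°; θ(m_l=-2) ≈ 105.50°; |L| = 2√14 ℏ ≈ 7.483ℏ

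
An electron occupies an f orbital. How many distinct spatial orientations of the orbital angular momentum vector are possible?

For an f orbital, l = 3.
The number of m_l values is 2l + 1 = 2·3 + 1 = 7.

7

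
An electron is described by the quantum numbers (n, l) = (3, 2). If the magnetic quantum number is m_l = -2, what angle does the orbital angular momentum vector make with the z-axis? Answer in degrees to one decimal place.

θ ≈ 144.7°

|L|² = l(l+1)ℏ² = 6ℏ², so |L| = √6 ℏ.
L_z = m_l ℏ = −2ℏ.
cos θ = L_z/|L| = -2/√6, so θ ≈ 144.7°.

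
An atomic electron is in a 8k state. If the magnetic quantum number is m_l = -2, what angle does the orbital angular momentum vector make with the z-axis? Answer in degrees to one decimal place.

8k means n = 8, l = 7.
|L| = √(l(l+1)) ℏ = 2√14 ℏ.
L_z = m_l ℏ = −2ℏ.
cos θ = L_z/|L| = -2/√56, so θ ≈ 105.5°.

θ ≈ 105.5°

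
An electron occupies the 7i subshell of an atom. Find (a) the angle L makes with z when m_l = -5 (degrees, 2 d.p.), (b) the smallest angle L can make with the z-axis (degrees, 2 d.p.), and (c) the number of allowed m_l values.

θ(m_l=-5) ≈ 140.49°; θ_min ≈ 22.21°; 13 values

7i means n = 7, l = 6.
For m_l = -5: cos θ = -5/√42, θ ≈ 140.49°.
cos θ_min = 6/√42, so θ_min ≈ 22.21°.
There are 2l+1 = 13 values of m_l.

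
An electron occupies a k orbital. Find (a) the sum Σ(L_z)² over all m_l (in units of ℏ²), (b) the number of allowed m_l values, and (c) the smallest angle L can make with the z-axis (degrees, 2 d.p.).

Σ(L_z)² = 280 ℏ²; 15 values; θ_min ≈ 20.70°

For a k orbital, l = 7.
Σ m_l² = 280, so Σ(L_z)² = 280 ℏ².
There are 2l+1 = 15 values of m_l.
cos θ_min = 7/√56, so θ_min ≈ 20.70°.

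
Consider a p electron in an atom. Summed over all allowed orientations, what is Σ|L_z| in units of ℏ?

Σ|L_z| = 2 ℏ

A p state has l = 1.
The allowed m_l values are -1, 0, 1.
Σ|m_l| = 2·1(1+1)/2 = 2.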